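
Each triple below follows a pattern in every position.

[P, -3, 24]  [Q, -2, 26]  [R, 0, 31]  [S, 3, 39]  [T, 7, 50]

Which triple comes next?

[U, 12, 64]

Letter — letters move forward 1 place in the alphabet: P, Q, R, S, T → U.
For the second slot, differences are 1, 2, 3, … (increasing by 1 each time): -3, -2, 0, 3, 7 → 12.
Third slot — differences are 2, 5, 8, … (increasing by 3 each time): 24, 26, 31, 39, 50 → 64.
Putting it together: [U, 12, 64].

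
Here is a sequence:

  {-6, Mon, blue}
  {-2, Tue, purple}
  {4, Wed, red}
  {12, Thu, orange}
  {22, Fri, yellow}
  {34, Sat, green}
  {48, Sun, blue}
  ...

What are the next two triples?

{64, Mon, purple}, {82, Tue, red}

First slot goes -6, -2, 4, 12, 22, 34, 48 → 64 → 82 (differences are 4, 6, 8, … (increasing by 2 each time)).
Day: runs through the weekdays Mon→Sun; Mon, Tue, Wed, Thu, Fri, Sat, Sun → Mon → Tue.
Colour — repeats blue → purple → red → orange → yellow → green: blue, purple, red, orange, yellow, green, blue → purple → red.
So the next two triples are {64, Mon, purple} and {82, Tue, red}.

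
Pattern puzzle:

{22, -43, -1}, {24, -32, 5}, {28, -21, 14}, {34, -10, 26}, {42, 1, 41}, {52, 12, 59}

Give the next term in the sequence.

{64, 23, 80}

First coordinate: differences are 2, 4, 6, … (increasing by 2 each time); 22, 24, 28, 34, 42, 52 → 64.
Second coordinate: +11 each step, so -43, -32, -21, -10, 1, 12 → 23.
Third coordinate goes -1, 5, 14, 26, 41, 59 → 80 (differences are 6, 9, 12, … (increasing by 3 each time)).
Putting it together: {64, 23, 80}.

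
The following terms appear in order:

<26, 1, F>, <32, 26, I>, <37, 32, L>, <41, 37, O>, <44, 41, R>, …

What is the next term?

For the first entry, differences are 6, 5, 4, … (decreasing by 1 each time): 26, 32, 37, 41, 44 → 46.
Second entry: 1, 26, 32, 37, 41 → 44 (always the previous value of the first entry).
Letter goes F, I, L, O, R → U (letters move forward 3 places in the alphabet).
Putting it together: <46, 44, U>.

<46, 44, U>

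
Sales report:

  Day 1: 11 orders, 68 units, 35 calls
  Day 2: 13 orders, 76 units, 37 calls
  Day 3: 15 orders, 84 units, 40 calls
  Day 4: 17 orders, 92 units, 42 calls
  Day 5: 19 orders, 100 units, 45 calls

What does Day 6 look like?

21 orders, 108 units, 47 calls

For the orders, +2 each step: 11, 13, 15, 17, 19 → 21.
For the units, +8 each step: 68, 76, 84, 92, 100 → 108.
Calls — alternating steps +2, +3, +2, +3, …: 35, 37, 40, 42, 45 → 47.
Putting it together: 21 orders, 108 units, 47 calls.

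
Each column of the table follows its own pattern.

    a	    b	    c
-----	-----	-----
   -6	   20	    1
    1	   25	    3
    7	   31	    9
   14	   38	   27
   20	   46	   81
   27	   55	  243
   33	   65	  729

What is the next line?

Column a: -6, 1, 7, 14, 20, 27, 33 → 40 (alternating steps +7, +6, +7, +6, …).
Column b: differences are 5, 6, 7, … (increasing by 1 each time); 20, 25, 31, 38, 46, 55, 65 → 76.
Column c: ×3 each step; 1, 3, 9, 27, 81, 243, 729 → 2187.
So the next line is 40  76  2187.

40  76  2187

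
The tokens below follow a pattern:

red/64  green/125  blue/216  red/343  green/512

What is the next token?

blue/729

Colour — repeats red → green → blue: red, green, blue, red, green → blue.
Second component: perfect cubes: 4³, 5³, 6³, …; 64, 125, 216, 343, 512 → 729.
Putting it together: blue/729.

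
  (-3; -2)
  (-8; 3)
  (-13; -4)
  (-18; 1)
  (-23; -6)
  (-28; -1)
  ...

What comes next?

(-33; -8)

First component: -3, -8, -13, -18, -23, -28 → -33 (−5 each step).
Second component — alternating steps +5, −7, +5, −7, …: -2, 3, -4, 1, -6, -1 → -8.
So the next point is (-33; -8).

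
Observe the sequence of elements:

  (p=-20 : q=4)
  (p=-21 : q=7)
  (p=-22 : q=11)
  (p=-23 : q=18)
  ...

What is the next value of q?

Q: each term is the sum of the two before it; 4, 7, 11, 18 → 29.

29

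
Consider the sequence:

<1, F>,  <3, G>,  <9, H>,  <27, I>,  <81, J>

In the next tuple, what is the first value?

First value: ×3 each step, so 1, 3, 9, 27, 81 → 243.

243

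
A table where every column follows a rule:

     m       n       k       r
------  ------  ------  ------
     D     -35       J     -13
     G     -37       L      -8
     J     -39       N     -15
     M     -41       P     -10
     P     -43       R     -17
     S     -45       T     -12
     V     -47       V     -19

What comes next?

For the column m, letters move forward 3 places in the alphabet: D, G, J, M, P, S, V → Y.
Column n: −2 each step, so -35, -37, -39, -41, -43, -45, -47 → -49.
Column k: letters move forward 2 places in the alphabet; J, L, N, P, R, T, V → X.
Column r: alternating steps +5, −7, +5, −7, …; -13, -8, -15, -10, -17, -12, -19 → -14.
So the next line is Y  -49  X  -14.

Y  -49  X  -14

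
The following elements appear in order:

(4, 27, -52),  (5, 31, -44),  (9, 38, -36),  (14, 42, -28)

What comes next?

First slot: each term is the sum of the two before it; 4, 5, 9, 14 → 23.
For the second slot, alternating steps +4, +7, +4, +7, …: 27, 31, 38, 42 → 49.
Third slot: -52, -44, -36, -28 → -20 (+8 each step).
Combining the parts gives (23, 49, -20).

(23, 49, -20)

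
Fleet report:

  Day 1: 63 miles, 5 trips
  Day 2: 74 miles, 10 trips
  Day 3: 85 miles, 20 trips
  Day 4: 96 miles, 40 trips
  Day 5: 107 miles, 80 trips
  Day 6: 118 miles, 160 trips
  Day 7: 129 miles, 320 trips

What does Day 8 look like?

140 miles, 640 trips

Miles: +11 each step, so 63, 74, 85, 96, 107, 118, 129 → 140.
Trips: 5, 10, 20, 40, 80, 160, 320 → 640 (×2 each step).
So the next record is 140 miles, 640 trips.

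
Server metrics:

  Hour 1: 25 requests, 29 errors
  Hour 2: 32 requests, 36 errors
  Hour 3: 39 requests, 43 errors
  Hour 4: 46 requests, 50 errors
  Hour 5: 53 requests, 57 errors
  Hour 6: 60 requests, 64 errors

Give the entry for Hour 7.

Requests: +7 each step; 25, 32, 39, 46, 53, 60 → 67.
Errors goes 29, 36, 43, 50, 57, 64 → 71 (+7 each step).
Combining the parts gives 67 requests, 71 errors.

67 requests, 71 errors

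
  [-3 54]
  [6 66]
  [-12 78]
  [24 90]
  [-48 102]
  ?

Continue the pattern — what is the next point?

[96 114]

For the first coordinate, ×(-2) each step: -3, 6, -12, 24, -48 → 96.
Second coordinate: +12 each step, so 54, 66, 78, 90, 102 → 114.
Putting it together: [96 114].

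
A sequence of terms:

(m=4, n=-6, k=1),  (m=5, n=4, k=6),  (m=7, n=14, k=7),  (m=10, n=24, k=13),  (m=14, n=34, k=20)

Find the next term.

(m=19, n=44, k=33)

M — differences are 1, 2, 3, … (increasing by 1 each time): 4, 5, 7, 10, 14 → 19.
For the n, +10 each step: -6, 4, 14, 24, 34 → 44.
K: each term is the sum of the two before it; 1, 6, 7, 13, 20 → 33.
So the next term is (m=19, n=44, k=33).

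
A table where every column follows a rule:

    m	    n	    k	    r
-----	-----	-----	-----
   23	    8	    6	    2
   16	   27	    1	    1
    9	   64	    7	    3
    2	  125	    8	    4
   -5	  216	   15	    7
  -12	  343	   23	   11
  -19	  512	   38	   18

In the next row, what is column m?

Column m: 23, 16, 9, 2, -5, -12, -19 → -26 (−7 each step).

-26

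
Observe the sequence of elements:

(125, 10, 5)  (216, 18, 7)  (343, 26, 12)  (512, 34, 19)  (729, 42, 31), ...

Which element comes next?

(1000, 50, 50)

First entry goes 125, 216, 343, 512, 729 → 1000 (perfect cubes: 5³, 6³, 7³, …).
For the second entry, +8 each step: 10, 18, 26, 34, 42 → 50.
Third entry: each term is the sum of the two before it, so 5, 7, 12, 19, 31 → 50.
Putting it together: (1000, 50, 50).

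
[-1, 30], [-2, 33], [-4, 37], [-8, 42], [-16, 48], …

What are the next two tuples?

[-32, 55], [-64, 63]

First coordinate goes -1, -2, -4, -8, -16 → -32 → -64 (×2 each step).
Second coordinate — differences are 3, 4, 5, … (increasing by 1 each time): 30, 33, 37, 42, 48 → 55 → 63.
Putting the parts together: [-32, 55] and then [-64, 63].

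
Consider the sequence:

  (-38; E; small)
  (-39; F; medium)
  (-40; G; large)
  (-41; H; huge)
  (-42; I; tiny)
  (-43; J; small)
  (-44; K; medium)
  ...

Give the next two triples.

(-45; L; large), (-46; M; huge)

First part: −1 each step, so -38, -39, -40, -41, -42, -43, -44 → -45 → -46.
Letter: letters move forward 1 place in the alphabet, so E, F, G, H, I, J, K → L → M.
Size: repeats small → medium → large → huge → tiny, so small, medium, large, huge, tiny, small, medium → large → huge.
So the next two triples are (-45; L; large) and (-46; M; huge).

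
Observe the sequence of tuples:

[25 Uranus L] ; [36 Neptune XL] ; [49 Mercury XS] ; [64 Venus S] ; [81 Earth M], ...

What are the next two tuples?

[100 Mars L], [121 Jupiter XL]

First coordinate goes 25, 36, 49, 64, 81 → 100 → 121 (perfect squares: 5², 6², 7², …).
Planet: runs through the planets Mercury→Neptune; Uranus, Neptune, Mercury, Venus, Earth → Mars → Jupiter.
Size: runs through clothing sizes XS→XL, so L, XL, XS, S, M → L → XL.
So the next two tuples are [100 Mars L] and [121 Jupiter XL].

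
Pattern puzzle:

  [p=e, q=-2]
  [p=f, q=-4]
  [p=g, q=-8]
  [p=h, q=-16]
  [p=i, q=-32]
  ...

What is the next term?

P — letters move forward 1 place in the alphabet: e, f, g, h, i → j.
Q: -2, -4, -8, -16, -32 → -64 (×2 each step).
Putting it together: [p=j, q=-64].

[p=j, q=-64]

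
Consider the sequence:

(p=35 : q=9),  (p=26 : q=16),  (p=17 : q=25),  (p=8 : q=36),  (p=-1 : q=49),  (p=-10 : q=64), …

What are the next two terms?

P — −9 each step: 35, 26, 17, 8, -1, -10 → -19 → -28.
Q — perfect squares: 3², 4², 5², …: 9, 16, 25, 36, 49, 64 → 81 → 100.
Putting the parts together: (p=-19 : q=81) and then (p=-28 : q=100).

(p=-19 : q=81), (p=-28 : q=100)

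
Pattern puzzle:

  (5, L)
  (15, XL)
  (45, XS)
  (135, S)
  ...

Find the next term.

(405, M)

First part — ×3 each step: 5, 15, 45, 135 → 405.
Size — runs through clothing sizes XS→XL: L, XL, XS, S → M.
Combining the parts gives (405, M).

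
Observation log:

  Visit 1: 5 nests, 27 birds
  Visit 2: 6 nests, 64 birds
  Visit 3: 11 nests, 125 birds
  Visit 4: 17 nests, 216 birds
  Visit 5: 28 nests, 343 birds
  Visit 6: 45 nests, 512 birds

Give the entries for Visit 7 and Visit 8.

For the nests, each term is the sum of the two before it: 5, 6, 11, 17, 28, 45 → 73 → 118.
Birds: perfect cubes: 3³, 4³, 5³, …; 27, 64, 125, 216, 343, 512 → 729 → 1000.
Putting the parts together: 73 nests, 729 birds and then 118 nests, 1000 birds.

73 nests, 729 birds; 118 nests, 1000 birds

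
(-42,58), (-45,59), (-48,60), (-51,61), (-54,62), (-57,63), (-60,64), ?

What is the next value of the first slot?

-63

First slot: −3 each step; -42, -45, -48, -51, -54, -57, -60 → -63.
Second slot: +1 each step, so 58, 59, 60, 61, 62, 63, 64 → 65.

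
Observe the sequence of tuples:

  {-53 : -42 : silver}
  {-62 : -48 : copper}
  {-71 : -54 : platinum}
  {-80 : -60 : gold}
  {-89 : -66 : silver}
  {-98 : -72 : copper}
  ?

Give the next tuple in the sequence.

{-107 : -78 : platinum}

First part goes -53, -62, -71, -80, -89, -98 → -107 (−9 each step).
Second part goes -42, -48, -54, -60, -66, -72 → -78 (−6 each step).
For the metal, repeats silver → copper → platinum → gold: silver, copper, platinum, gold, silver, copper → platinum.
Putting it together: {-107 : -78 : platinum}.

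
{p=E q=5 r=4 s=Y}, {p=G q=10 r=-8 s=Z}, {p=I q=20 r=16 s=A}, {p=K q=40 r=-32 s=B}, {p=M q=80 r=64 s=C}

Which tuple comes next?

{p=O q=160 r=-128 s=D}

For the p, letters move forward 2 places in the alphabet: E, G, I, K, M → O.
Q goes 5, 10, 20, 40, 80 → 160 (×2 each step).
R: 4, -8, 16, -32, 64 → -128 (×(-2) each step).
For the s, letters move forward 1 place in the alphabet, wrapping Z→A: Y, Z, A, B, C → D.
So the next tuple is {p=O q=160 r=-128 s=D}.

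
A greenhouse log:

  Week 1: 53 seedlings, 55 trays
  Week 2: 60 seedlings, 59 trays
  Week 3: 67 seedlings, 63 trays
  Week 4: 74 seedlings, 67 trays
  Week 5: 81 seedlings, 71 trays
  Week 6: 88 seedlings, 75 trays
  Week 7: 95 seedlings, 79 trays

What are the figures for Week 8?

Seedlings: 53, 60, 67, 74, 81, 88, 95 → 102 (+7 each step).
Trays: +4 each step; 55, 59, 63, 67, 71, 75, 79 → 83.
Combining the parts gives 102 seedlings, 83 trays.

102 seedlings, 83 trays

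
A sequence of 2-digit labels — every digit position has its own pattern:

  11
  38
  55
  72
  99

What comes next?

First digit goes 1, 3, 5, 7, 9 → 1 (+2 each step, mod 10).
Second digit: −3 each step, mod 10, so 1, 8, 5, 2, 9 → 6.
So the next label is 16.

16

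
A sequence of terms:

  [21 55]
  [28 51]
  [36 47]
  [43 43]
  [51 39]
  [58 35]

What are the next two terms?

First value: 21, 28, 36, 43, 51, 58 → 66 → 73 (alternating steps +7, +8, +7, +8, …).
For the second value, −4 each step: 55, 51, 47, 43, 39, 35 → 31 → 27.
So the next two terms are [66 31] and [73 27].

[66 31], [73 27]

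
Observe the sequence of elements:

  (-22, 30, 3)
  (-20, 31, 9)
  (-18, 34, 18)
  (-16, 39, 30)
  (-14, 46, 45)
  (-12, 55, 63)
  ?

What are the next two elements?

(-10, 66, 84), (-8, 79, 108)

First component: +2 each step; -22, -20, -18, -16, -14, -12 → -10 → -8.
Second component: differences are 1, 3, 5, … (increasing by 2 each time), so 30, 31, 34, 39, 46, 55 → 66 → 79.
Third component — differences are 6, 9, 12, … (increasing by 3 each time): 3, 9, 18, 30, 45, 63 → 84 → 108.
Putting the parts together: (-10, 66, 84) and then (-8, 79, 108).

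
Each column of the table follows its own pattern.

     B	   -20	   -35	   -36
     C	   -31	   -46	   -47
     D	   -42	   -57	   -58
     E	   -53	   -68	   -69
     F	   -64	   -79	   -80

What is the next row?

Letter goes B, C, D, E, F → G (letters move forward 1 place in the alphabet).
Second component goes -20, -31, -42, -53, -64 → -75 (−11 each step).
Third component: −11 each step, so -35, -46, -57, -68, -79 → -90.
Fourth component: always 1 less than the third component, so -36, -47, -58, -69, -80 → -91.
Putting it together: G  -75  -90  -91.

G  -75  -90  -91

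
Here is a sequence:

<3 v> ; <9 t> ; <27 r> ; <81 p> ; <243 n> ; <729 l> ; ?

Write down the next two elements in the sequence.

<2187 j>, <6561 h>

First part: ×3 each step; 3, 9, 27, 81, 243, 729 → 2187 → 6561.
Letter: v, t, r, p, n, l → j → h (letters move back 2 places in the alphabet).
Putting the parts together: <2187 j> and then <6561 h>.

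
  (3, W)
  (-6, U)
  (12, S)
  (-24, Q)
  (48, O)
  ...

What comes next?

(-96, M)

First coordinate — ×(-2) each step: 3, -6, 12, -24, 48 → -96.
Letter: letters move back 2 places in the alphabet; W, U, S, Q, O → M.
Combining the parts gives (-96, M).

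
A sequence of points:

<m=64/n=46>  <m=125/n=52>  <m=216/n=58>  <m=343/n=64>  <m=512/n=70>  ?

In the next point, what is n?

76

M — perfect cubes: 4³, 5³, 6³, …: 64, 125, 216, 343, 512 → 729.
N: +6 each step, so 46, 52, 58, 64, 70 → 76.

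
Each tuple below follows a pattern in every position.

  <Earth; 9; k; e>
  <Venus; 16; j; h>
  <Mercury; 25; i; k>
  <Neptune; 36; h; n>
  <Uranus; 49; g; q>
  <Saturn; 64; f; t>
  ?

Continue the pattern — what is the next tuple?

<Jupiter; 81; e; w>

Planet: runs backward through the planets Mercury→Neptune; Earth, Venus, Mercury, Neptune, Uranus, Saturn → Jupiter.
Second component: perfect squares: 3², 4², 5², …, so 9, 16, 25, 36, 49, 64 → 81.
First letter goes k, j, i, h, g, f → e (letters move back 1 place in the alphabet).
Second letter: e, h, k, n, q, t → w (letters move forward 3 places in the alphabet).
Putting it together: <Jupiter; 81; e; w>.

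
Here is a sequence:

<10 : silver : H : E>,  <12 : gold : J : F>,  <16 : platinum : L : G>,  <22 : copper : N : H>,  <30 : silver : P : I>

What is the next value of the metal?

gold

Metal — repeats silver → gold → platinum → copper: silver, gold, platinum, copper, silver → gold.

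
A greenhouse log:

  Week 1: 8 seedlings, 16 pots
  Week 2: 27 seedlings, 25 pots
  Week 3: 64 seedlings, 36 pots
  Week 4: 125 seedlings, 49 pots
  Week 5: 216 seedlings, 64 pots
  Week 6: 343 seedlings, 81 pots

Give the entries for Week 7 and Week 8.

Seedlings — perfect cubes: 2³, 3³, 4³, …: 8, 27, 64, 125, 216, 343 → 512 → 729.
For the pots, perfect squares: 4², 5², 6², …: 16, 25, 36, 49, 64, 81 → 100 → 121.
So the next two lines are 512 seedlings, 100 pots and 729 seedlings, 121 pots.

512 seedlings, 100 pots; 729 seedlings, 121 pots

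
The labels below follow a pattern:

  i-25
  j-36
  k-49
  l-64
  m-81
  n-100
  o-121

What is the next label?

For the letter, letters move forward 1 place in the alphabet: i, j, k, l, m, n, o → p.
For the second component, perfect squares: 5², 6², 7², …: 25, 36, 49, 64, 81, 100, 121 → 144.
Combining the parts gives p-144.

p-144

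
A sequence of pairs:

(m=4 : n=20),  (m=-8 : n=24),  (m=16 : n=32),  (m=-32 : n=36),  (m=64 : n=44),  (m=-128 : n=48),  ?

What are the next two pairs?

M: 4, -8, 16, -32, 64, -128 → 256 → -512 (×(-2) each step).
N — alternating steps +4, +8, +4, +8, …: 20, 24, 32, 36, 44, 48 → 56 → 60.
Putting the parts together: (m=256 : n=56) and then (m=-512 : n=60).

(m=256 : n=56), (m=-512 : n=60)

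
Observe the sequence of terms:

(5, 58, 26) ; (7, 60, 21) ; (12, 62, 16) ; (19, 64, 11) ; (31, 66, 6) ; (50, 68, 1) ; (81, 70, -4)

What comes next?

(131, 72, -9)

First part — each term is the sum of the two before it: 5, 7, 12, 19, 31, 50, 81 → 131.
Second part — +2 each step: 58, 60, 62, 64, 66, 68, 70 → 72.
Third part: −5 each step, so 26, 21, 16, 11, 6, 1, -4 → -9.
Combining the parts gives (131, 72, -9).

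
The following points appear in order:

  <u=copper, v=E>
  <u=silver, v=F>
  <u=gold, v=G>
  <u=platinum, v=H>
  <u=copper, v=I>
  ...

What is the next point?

U — repeats copper → silver → gold → platinum: copper, silver, gold, platinum, copper → silver.
V goes E, F, G, H, I → J (letters move forward 1 place in the alphabet).
Combining the parts gives <u=silver, v=J>.

<u=silver, v=J>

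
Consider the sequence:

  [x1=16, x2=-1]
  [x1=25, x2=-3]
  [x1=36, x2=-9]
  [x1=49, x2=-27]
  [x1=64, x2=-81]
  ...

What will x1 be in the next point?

X1 goes 16, 25, 36, 49, 64 → 81 (perfect squares: 4², 5², 6², …).

81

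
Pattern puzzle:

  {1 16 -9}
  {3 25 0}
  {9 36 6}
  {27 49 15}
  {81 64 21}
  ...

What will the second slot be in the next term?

Second slot — perfect squares: 4², 5², 6², …: 16, 25, 36, 49, 64 → 81.

81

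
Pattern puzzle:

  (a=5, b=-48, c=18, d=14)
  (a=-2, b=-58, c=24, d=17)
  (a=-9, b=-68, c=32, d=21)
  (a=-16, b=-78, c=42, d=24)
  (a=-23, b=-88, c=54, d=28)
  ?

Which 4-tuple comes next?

A: 5, -2, -9, -16, -23 → -30 (−7 each step).
B goes -48, -58, -68, -78, -88 → -98 (−10 each step).
C: differences are 6, 8, 10, … (increasing by 2 each time), so 18, 24, 32, 42, 54 → 68.
D: alternating steps +3, +4, +3, +4, …, so 14, 17, 21, 24, 28 → 31.
Putting it together: (a=-30, b=-98, c=68, d=31).

(a=-30, b=-98, c=68, d=31)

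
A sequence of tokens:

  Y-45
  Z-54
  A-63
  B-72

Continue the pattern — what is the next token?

C-81

Letter: letters move forward 1 place in the alphabet, wrapping Z→A; Y, Z, A, B → C.
Second component: 45, 54, 63, 72 → 81 (+9 each step).
So the next token is C-81.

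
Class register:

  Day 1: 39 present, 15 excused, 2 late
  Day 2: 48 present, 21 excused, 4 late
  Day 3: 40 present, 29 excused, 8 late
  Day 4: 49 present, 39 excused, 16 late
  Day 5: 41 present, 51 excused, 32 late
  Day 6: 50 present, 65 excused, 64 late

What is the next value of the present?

42

Present: alternating steps +9, −8, +9, −8, …; 39, 48, 40, 49, 41, 50 → 42.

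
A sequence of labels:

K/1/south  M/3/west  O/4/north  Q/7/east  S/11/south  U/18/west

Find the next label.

W/29/north

For the letter, letters move forward 2 places in the alphabet: K, M, O, Q, S, U → W.
For the second component, each term is the sum of the two before it: 1, 3, 4, 7, 11, 18 → 29.
Direction — repeats south → west → north → east: south, west, north, east, south, west → north.
Combining the parts gives W/29/north.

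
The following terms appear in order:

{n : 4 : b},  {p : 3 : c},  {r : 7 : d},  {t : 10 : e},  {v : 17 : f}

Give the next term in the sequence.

{x : 27 : g}

First letter: letters move forward 2 places in the alphabet, so n, p, r, t, v → x.
Second coordinate — each term is the sum of the two before it: 4, 3, 7, 10, 17 → 27.
Second letter goes b, c, d, e, f → g (letters move forward 1 place in the alphabet).
Combining the parts gives {x : 27 : g}.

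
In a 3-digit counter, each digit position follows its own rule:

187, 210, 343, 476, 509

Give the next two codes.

For the first digit, +1 each step, mod 10: 1, 2, 3, 4, 5 → 6 → 7.
Second digit: +3 each step, mod 10, so 8, 1, 4, 7, 0 → 3 → 6.
Third digit — +3 each step, mod 10: 7, 0, 3, 6, 9 → 2 → 5.
Putting the parts together: 632 and then 765.

632 then 765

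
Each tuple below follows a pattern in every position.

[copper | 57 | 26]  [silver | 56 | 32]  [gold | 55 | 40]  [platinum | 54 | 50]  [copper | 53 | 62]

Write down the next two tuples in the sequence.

[silver | 52 | 76], [gold | 51 | 92]

Metal: repeats copper → silver → gold → platinum; copper, silver, gold, platinum, copper → silver → gold.
For the second slot, −1 each step: 57, 56, 55, 54, 53 → 52 → 51.
Third slot: 26, 32, 40, 50, 62 → 76 → 92 (differences are 6, 8, 10, … (increasing by 2 each time)).
So the next two tuples are [silver | 52 | 76] and [gold | 51 | 92].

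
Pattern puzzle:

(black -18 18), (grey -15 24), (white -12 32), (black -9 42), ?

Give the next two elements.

(grey -6 54), (white -3 68)

Shade goes black, grey, white, black → grey → white (repeats black → grey → white).
Second component: +3 each step; -18, -15, -12, -9 → -6 → -3.
Third component: differences are 6, 8, 10, … (increasing by 2 each time), so 18, 24, 32, 42 → 54 → 68.
Putting the parts together: (grey -6 54) and then (white -3 68).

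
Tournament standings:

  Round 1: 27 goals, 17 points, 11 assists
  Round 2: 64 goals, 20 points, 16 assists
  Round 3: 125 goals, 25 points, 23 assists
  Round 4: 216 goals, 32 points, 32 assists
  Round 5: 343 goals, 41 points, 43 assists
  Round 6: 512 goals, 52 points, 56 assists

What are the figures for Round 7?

Goals: 27, 64, 125, 216, 343, 512 → 729 (perfect cubes: 3³, 4³, 5³, …).
For the points, differences are 3, 5, 7, … (increasing by 2 each time): 17, 20, 25, 32, 41, 52 → 65.
For the assists, differences are 5, 7, 9, … (increasing by 2 each time): 11, 16, 23, 32, 43, 56 → 71.
Putting it together: 729 goals, 65 points, 71 assists.

729 goals, 65 points, 71 assists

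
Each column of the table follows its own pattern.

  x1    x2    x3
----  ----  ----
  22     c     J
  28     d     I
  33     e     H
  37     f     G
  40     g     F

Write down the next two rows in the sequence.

Column x1 — differences are 6, 5, 4, … (decreasing by 1 each time): 22, 28, 33, 37, 40 → 42 → 43.
Column x2: c, d, e, f, g → h → i (letters move forward 1 place in the alphabet).
Column x3 goes J, I, H, G, F → E → D (letters move back 1 place in the alphabet).
Putting the parts together: 42  h  E and then 43  i  D.

42  h  E; 43  i  D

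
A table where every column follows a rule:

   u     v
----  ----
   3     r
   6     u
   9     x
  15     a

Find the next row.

Column u: 3, 6, 9, 15 → 24 (each term is the sum of the two before it).
Column v: letters move forward 3 places in the alphabet, wrapping Z→A, so r, u, x, a → d.
Putting it together: 24  d.

24  d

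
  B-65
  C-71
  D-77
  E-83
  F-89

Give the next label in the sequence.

G-95

For the letter, letters move forward 1 place in the alphabet: B, C, D, E, F → G.
Second component — +6 each step: 65, 71, 77, 83, 89 → 95.
Combining the parts gives G-95.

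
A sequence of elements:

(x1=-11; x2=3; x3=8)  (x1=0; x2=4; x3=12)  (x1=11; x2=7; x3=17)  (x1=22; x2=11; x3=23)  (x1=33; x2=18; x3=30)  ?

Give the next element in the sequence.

X1 — +11 each step: -11, 0, 11, 22, 33 → 44.
For the x2, each term is the sum of the two before it: 3, 4, 7, 11, 18 → 29.
X3 — differences are 4, 5, 6, … (increasing by 1 each time): 8, 12, 17, 23, 30 → 38.
Putting it together: (x1=44; x2=29; x3=38).

(x1=44; x2=29; x3=38)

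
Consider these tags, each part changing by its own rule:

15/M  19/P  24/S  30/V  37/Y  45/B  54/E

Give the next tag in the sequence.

First component: 15, 19, 24, 30, 37, 45, 54 → 64 (differences are 4, 5, 6, … (increasing by 1 each time)).
Letter: M, P, S, V, Y, B, E → H (letters move forward 3 places in the alphabet, wrapping Z→A).
So the next tag is 64/H.

64/H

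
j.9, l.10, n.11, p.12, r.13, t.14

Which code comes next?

v.15

Letter goes j, l, n, p, r, t → v (letters move forward 2 places in the alphabet).
Second component: +1 each step; 9, 10, 11, 12, 13, 14 → 15.
Combining the parts gives v.15.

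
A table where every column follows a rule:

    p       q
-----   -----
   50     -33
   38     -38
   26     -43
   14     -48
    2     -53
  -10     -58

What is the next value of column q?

-63

Column q: -33, -38, -43, -48, -53, -58 → -63 (−5 each step).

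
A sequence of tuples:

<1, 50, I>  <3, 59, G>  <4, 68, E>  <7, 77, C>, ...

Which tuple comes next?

First slot goes 1, 3, 4, 7 → 11 (each term is the sum of the two before it).
Second slot goes 50, 59, 68, 77 → 86 (+9 each step).
Letter: I, G, E, C → A (letters move back 2 places in the alphabet).
Putting it together: <11, 86, A>.

<11, 86, A>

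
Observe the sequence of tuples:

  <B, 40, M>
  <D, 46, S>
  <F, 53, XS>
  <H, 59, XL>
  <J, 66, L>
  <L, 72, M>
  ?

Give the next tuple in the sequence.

<N, 79, S>

Letter: letters move forward 2 places in the alphabet; B, D, F, H, J, L → N.
Second entry: alternating steps +6, +7, +6, +7, …; 40, 46, 53, 59, 66, 72 → 79.
Size goes M, S, XS, XL, L, M → S (repeats M → S → XS → XL → L).
So the next tuple is <N, 79, S>.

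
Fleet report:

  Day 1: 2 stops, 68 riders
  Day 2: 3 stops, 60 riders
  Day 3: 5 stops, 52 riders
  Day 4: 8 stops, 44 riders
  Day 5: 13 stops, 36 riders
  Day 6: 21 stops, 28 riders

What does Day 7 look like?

34 stops, 20 riders

Stops: each term is the sum of the two before it; 2, 3, 5, 8, 13, 21 → 34.
Riders — −8 each step: 68, 60, 52, 44, 36, 28 → 20.
Putting it together: 34 stops, 20 riders.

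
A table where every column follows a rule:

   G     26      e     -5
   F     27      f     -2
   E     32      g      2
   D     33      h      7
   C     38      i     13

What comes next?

First letter — letters move back 1 place in the alphabet: G, F, E, D, C → B.
Second component — alternating steps +1, +5, +1, +5, …: 26, 27, 32, 33, 38 → 39.
Second letter: letters move forward 1 place in the alphabet, so e, f, g, h, i → j.
Fourth component goes -5, -2, 2, 7, 13 → 20 (differences are 3, 4, 5, … (increasing by 1 each time)).
Putting it together: B  39  j  20.

B  39  j  20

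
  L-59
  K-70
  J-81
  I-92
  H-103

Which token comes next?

Letter: letters move back 1 place in the alphabet, so L, K, J, I, H → G.
Second component: +11 each step, so 59, 70, 81, 92, 103 → 114.
Putting it together: G-114.

G-114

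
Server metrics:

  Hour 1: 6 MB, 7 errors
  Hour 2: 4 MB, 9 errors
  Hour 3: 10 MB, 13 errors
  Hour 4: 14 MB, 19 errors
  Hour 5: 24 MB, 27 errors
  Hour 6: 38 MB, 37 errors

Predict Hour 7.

MB: 6, 4, 10, 14, 24, 38 → 62 (each term is the sum of the two before it).
Errors: 7, 9, 13, 19, 27, 37 → 49 (differences are 2, 4, 6, … (increasing by 2 each time)).
Combining the parts gives 62 MB, 49 errors.

62 MB, 49 errors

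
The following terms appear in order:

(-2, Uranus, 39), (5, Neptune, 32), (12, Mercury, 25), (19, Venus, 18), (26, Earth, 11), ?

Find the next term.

(33, Mars, 4)

First entry goes -2, 5, 12, 19, 26 → 33 (+7 each step).
For the planet, runs through the planets Mercury→Neptune: Uranus, Neptune, Mercury, Venus, Earth → Mars.
Third entry — together with the first entry always sums to 37: 39, 32, 25, 18, 11 → 4.
So the next term is (33, Mars, 4).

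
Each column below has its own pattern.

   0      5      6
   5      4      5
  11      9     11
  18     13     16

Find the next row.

26  22  27

First component: differences are 5, 6, 7, … (increasing by 1 each time); 0, 5, 11, 18 → 26.
Second component — each term is the sum of the two before it: 5, 4, 9, 13 → 22.
Third component — each term is the sum of the two before it: 6, 5, 11, 16 → 27.
So the next row is 26  22  27.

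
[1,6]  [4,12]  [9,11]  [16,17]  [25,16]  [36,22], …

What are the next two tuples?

[49,21], [64,27]

First part: 1, 4, 9, 16, 25, 36 → 49 → 64 (perfect squares: 1², 2², 3², …).
Second part — alternating steps +6, −1, +6, −1, …: 6, 12, 11, 17, 16, 22 → 21 → 27.
So the next two tuples are [49,21] and [64,27].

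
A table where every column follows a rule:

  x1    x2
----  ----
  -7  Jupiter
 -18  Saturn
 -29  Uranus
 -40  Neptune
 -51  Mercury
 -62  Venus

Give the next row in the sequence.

Column x1: −11 each step; -7, -18, -29, -40, -51, -62 → -73.
Column x2: runs through the planets Mercury→Neptune; Jupiter, Saturn, Uranus, Neptune, Mercury, Venus → Earth.
Combining the parts gives -73  Earth.

-73  Earth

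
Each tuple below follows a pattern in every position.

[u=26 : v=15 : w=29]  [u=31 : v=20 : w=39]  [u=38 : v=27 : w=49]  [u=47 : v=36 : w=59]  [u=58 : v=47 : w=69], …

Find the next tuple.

[u=71 : v=60 : w=79]

U: 26, 31, 38, 47, 58 → 71 (differences are 5, 7, 9, … (increasing by 2 each time)).
V: differences are 5, 7, 9, … (increasing by 2 each time), so 15, 20, 27, 36, 47 → 60.
W: +10 each step; 29, 39, 49, 59, 69 → 79.
So the next tuple is [u=71 : v=60 : w=79].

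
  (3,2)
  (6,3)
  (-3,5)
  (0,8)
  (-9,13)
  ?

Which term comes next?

First component — alternating steps +3, −9, +3, −9, …: 3, 6, -3, 0, -9 → -6.
Second component — each term is the sum of the two before it: 2, 3, 5, 8, 13 → 21.
Combining the parts gives (-6,21).

(-6,21)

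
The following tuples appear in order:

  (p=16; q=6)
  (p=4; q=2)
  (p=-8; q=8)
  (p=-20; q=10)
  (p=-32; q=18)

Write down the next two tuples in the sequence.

(p=-44; q=28), (p=-56; q=46)

P — −12 each step: 16, 4, -8, -20, -32 → -44 → -56.
Q: each term is the sum of the two before it; 6, 2, 8, 10, 18 → 28 → 46.
Putting the parts together: (p=-44; q=28) and then (p=-56; q=46).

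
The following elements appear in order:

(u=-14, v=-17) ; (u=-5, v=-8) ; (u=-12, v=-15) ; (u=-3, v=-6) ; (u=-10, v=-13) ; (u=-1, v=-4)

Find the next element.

U: alternating steps +9, −7, +9, −7, …; -14, -5, -12, -3, -10, -1 → -8.
For the v, always 3 less than the u: -17, -8, -15, -6, -13, -4 → -11.
Putting it together: (u=-8, v=-11).

(u=-8, v=-11)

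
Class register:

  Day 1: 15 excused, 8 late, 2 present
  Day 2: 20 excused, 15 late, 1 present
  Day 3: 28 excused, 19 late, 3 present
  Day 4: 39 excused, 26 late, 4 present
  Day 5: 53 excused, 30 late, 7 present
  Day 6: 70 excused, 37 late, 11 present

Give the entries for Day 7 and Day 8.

For the excused, differences are 5, 8, 11, … (increasing by 3 each time): 15, 20, 28, 39, 53, 70 → 90 → 113.
Late: alternating steps +7, +4, +7, +4, …; 8, 15, 19, 26, 30, 37 → 41 → 48.
Present: each term is the sum of the two before it, so 2, 1, 3, 4, 7, 11 → 18 → 29.
So the next two lines are 90 excused, 41 late, 18 present and 113 excused, 48 late, 29 present.

90 excused, 41 late, 18 present; 113 excused, 48 late, 29 present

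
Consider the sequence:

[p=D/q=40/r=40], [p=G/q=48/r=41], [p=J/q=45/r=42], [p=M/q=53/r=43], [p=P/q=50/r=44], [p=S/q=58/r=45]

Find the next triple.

[p=V/q=55/r=46]

P — letters move forward 3 places in the alphabet: D, G, J, M, P, S → V.
Q: alternating steps +8, −3, +8, −3, …; 40, 48, 45, 53, 50, 58 → 55.
For the r, +1 each step: 40, 41, 42, 43, 44, 45 → 46.
Combining the parts gives [p=V/q=55/r=46].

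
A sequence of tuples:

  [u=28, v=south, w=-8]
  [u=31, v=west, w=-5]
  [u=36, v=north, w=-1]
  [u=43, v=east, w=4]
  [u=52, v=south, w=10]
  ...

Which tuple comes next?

U: differences are 3, 5, 7, … (increasing by 2 each time); 28, 31, 36, 43, 52 → 63.
V: repeats south → west → north → east; south, west, north, east, south → west.
W: differences are 3, 4, 5, … (increasing by 1 each time); -8, -5, -1, 4, 10 → 17.
Combining the parts gives [u=63, v=west, w=17].

[u=63, v=west, w=17]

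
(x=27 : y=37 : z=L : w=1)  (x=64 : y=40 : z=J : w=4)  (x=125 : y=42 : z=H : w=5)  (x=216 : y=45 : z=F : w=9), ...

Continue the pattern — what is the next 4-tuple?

(x=343 : y=47 : z=D : w=14)

X — perfect cubes: 3³, 4³, 5³, …: 27, 64, 125, 216 → 343.
Y: 37, 40, 42, 45 → 47 (alternating steps +3, +2, +3, +2, …).
Z: letters move back 2 places in the alphabet; L, J, H, F → D.
W: 1, 4, 5, 9 → 14 (each term is the sum of the two before it).
Putting it together: (x=343 : y=47 : z=D : w=14).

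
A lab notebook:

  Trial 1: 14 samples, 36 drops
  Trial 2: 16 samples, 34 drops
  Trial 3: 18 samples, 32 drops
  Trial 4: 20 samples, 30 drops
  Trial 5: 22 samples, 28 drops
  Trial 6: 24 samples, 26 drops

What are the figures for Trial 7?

Samples goes 14, 16, 18, 20, 22, 24 → 26 (+2 each step).
Drops: 36, 34, 32, 30, 28, 26 → 24 (together with the samples always sums to 50).
So the next record is 26 samples, 24 drops.

26 samples, 24 drops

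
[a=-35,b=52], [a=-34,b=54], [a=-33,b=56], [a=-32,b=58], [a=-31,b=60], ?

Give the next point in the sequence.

A: -35, -34, -33, -32, -31 → -30 (+1 each step).
B: +2 each step, so 52, 54, 56, 58, 60 → 62.
So the next point is [a=-30,b=62].

[a=-30,b=62]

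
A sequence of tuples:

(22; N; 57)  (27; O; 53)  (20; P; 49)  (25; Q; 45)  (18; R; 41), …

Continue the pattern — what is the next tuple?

(23; S; 37)

First component: alternating steps +5, −7, +5, −7, …, so 22, 27, 20, 25, 18 → 23.
Letter goes N, O, P, Q, R → S (letters move forward 1 place in the alphabet).
Third component: 57, 53, 49, 45, 41 → 37 (−4 each step).
So the next tuple is (23; S; 37).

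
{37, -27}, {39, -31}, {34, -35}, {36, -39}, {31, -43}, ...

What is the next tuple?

{33, -47}

First part: 37, 39, 34, 36, 31 → 33 (alternating steps +2, −5, +2, −5, …).
Second part goes -27, -31, -35, -39, -43 → -47 (−4 each step).
Combining the parts gives {33, -47}.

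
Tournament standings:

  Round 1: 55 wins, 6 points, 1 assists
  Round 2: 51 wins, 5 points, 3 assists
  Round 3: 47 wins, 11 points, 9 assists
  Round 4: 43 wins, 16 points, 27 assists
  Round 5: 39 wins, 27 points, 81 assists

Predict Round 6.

Wins: −4 each step; 55, 51, 47, 43, 39 → 35.
For the points, each term is the sum of the two before it: 6, 5, 11, 16, 27 → 43.
Assists: 1, 3, 9, 27, 81 → 243 (×3 each step).
Combining the parts gives 35 wins, 43 points, 243 assists.

35 wins, 43 points, 243 assists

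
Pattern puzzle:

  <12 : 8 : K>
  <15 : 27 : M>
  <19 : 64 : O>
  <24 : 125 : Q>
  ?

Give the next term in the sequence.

<30 : 216 : S>

First slot: differences are 3, 4, 5, … (increasing by 1 each time); 12, 15, 19, 24 → 30.
Second slot goes 8, 27, 64, 125 → 216 (perfect cubes: 2³, 3³, 4³, …).
Letter: K, M, O, Q → S (letters move forward 2 places in the alphabet).
Combining the parts gives <30 : 216 : S>.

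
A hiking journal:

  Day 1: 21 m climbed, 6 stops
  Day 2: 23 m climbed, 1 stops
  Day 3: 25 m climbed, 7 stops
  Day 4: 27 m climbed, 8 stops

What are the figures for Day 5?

For the m climbed, +2 each step: 21, 23, 25, 27 → 29.
Stops goes 6, 1, 7, 8 → 15 (each term is the sum of the two before it).
Putting it together: 29 m climbed, 15 stops.

29 m climbed, 15 stops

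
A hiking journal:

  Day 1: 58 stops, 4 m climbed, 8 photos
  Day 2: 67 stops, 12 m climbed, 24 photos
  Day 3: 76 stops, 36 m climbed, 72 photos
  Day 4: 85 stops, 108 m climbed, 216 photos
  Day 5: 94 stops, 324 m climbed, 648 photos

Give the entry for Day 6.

Stops — +9 each step: 58, 67, 76, 85, 94 → 103.
M climbed: 4, 12, 36, 108, 324 → 972 (×3 each step).
For the photos, always 2 × the m climbed: 8, 24, 72, 216, 648 → 1944.
So the next record is 103 stops, 972 m climbed, 1944 photos.

103 stops, 972 m climbed, 1944 photos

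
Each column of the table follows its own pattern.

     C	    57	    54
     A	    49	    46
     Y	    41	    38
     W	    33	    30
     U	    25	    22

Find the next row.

For the letter, letters move back 2 places in the alphabet, wrapping A→Z: C, A, Y, W, U → S.
Second component goes 57, 49, 41, 33, 25 → 17 (−8 each step).
Third component: 54, 46, 38, 30, 22 → 14 (always 3 less than the second component).
Putting it together: S  17  14.

S  17  14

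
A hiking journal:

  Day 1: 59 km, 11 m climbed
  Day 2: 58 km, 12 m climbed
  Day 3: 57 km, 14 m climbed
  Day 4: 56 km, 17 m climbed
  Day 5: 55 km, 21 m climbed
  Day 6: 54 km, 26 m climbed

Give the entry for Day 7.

Km: 59, 58, 57, 56, 55, 54 → 53 (−1 each step).
M climbed: differences are 1, 2, 3, … (increasing by 1 each time); 11, 12, 14, 17, 21, 26 → 32.
So the next row is 53 km, 32 m climbed.

53 km, 32 m climbed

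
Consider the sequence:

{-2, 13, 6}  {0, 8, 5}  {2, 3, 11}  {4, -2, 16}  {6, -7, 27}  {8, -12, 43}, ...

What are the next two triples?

First component: +2 each step, so -2, 0, 2, 4, 6, 8 → 10 → 12.
Second component: −5 each step, so 13, 8, 3, -2, -7, -12 → -17 → -22.
Third component — each term is the sum of the two before it: 6, 5, 11, 16, 27, 43 → 70 → 113.
So the next two triples are {10, -17, 70} and {12, -22, 113}.

{10, -17, 70}, {12, -22, 113}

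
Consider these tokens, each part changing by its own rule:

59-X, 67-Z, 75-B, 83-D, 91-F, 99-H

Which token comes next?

107-J

For the first component, +8 each step: 59, 67, 75, 83, 91, 99 → 107.
Letter — letters move forward 2 places in the alphabet, wrapping Z→A: X, Z, B, D, F, H → J.
Combining the parts gives 107-J.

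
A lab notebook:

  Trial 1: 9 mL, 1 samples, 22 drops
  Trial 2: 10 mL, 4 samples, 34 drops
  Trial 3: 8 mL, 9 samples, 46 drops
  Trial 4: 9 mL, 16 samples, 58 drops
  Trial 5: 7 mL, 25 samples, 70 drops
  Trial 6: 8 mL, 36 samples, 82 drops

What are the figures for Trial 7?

ML: alternating steps +1, −2, +1, −2, …, so 9, 10, 8, 9, 7, 8 → 6.
For the samples, differences are 3, 5, 7, … (increasing by 2 each time): 1, 4, 9, 16, 25, 36 → 49.
Drops — +12 each step: 22, 34, 46, 58, 70, 82 → 94.
So the next record is 6 mL, 49 samples, 94 drops.

6 mL, 49 samples, 94 drops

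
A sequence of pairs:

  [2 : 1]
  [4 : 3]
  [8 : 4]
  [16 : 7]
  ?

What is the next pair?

[32 : 11]

First part — ×2 each step: 2, 4, 8, 16 → 32.
For the second part, each term is the sum of the two before it: 1, 3, 4, 7 → 11.
So the next pair is [32 : 11].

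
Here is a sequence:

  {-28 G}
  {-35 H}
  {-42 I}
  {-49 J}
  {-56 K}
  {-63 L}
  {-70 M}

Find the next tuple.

First coordinate: -28, -35, -42, -49, -56, -63, -70 → -77 (−7 each step).
Letter: letters move forward 1 place in the alphabet, so G, H, I, J, K, L, M → N.
So the next tuple is {-77 N}.

{-77 N}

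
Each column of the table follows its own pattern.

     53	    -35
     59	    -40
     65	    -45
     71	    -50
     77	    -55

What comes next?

83  -60

First component: 53, 59, 65, 71, 77 → 83 (+6 each step).
Second component goes -35, -40, -45, -50, -55 → -60 (−5 each step).
Putting it together: 83  -60.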